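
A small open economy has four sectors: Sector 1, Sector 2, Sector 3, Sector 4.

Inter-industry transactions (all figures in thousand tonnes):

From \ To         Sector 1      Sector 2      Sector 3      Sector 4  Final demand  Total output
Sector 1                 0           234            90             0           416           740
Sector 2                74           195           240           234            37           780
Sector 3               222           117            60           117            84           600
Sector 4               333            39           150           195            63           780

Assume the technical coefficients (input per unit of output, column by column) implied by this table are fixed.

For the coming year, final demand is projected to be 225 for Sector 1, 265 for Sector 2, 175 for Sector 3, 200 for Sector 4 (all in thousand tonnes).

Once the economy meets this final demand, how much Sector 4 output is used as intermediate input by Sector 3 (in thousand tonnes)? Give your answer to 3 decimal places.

z_43 = 213.603

Technical coefficients a_ij = z_ij / X_j:
  a_11 = 0/740 = 0.00, a_21 = 74/740 = 0.10, a_31 = 222/740 = 0.30, a_41 = 333/740 = 0.45
  a_12 = 234/780 = 0.30, a_22 = 195/780 = 0.25, a_32 = 117/780 = 0.15, a_42 = 39/780 = 0.05
  a_13 = 90/600 = 0.15, a_23 = 240/600 = 0.40, a_33 = 60/600 = 0.10, a_43 = 150/600 = 0.25
  a_14 = 0/780 = 0.00, a_24 = 234/780 = 0.30, a_34 = 117/780 = 0.15, a_44 = 195/780 = 0.25
I − A =
  [   1.00    -0.30    -0.15     0.00]
  [  -0.10     0.75    -0.40    -0.30]
  [  -0.30    -0.15     0.90    -0.15]
  [  -0.45    -0.05    -0.25     0.75]
Compute the cofactors C_ij = (−1)^(i+j)·(3×3 minor ij) of I−A; the adjugate is their transpose:
adj(I−A) = Cᵀ =
  [ 0.405375   0.209250   0.194625   0.122625]
  [ 0.324750   0.593625   0.406500   0.318750]
  [ 0.247125   0.207750   0.484500   0.180000]
  [ 0.347250   0.234375   0.305375   0.516000]
det(I−A) = Σ_j (I−A)_1j·C_1j = (1.00)(0.405375) + (-0.30)(0.324750) + (-0.15)(0.247125) + (0.00)(0.347250) = 0.27088125
(I − A)⁻¹ = adj(I−A) / det(I−A) ≈
  [   1.4965     0.7725     0.7185     0.4527]
  [   1.1989     2.1915     1.5007     1.1767]
  [   0.9123     0.7669     1.7886     0.6645]
  [   1.2819     0.8652     1.1273     1.9049]
First solve x = (I − A)⁻¹ d = adj(I−A)·d / det(I−A); in particular x_3 = (0.247125·225 + 0.207750·265 + 0.484500·175 + 0.180000·200) / 0.27088125 = 231.444375 / 0.27088125 ≈ 854.41268.
Intermediate flow from 4 to 3: z_43 = a_43 · x_3 = 0.25 × 231.444375 / 0.27088125 = 57.86109375 / 0.27088125 ≈ 213.603.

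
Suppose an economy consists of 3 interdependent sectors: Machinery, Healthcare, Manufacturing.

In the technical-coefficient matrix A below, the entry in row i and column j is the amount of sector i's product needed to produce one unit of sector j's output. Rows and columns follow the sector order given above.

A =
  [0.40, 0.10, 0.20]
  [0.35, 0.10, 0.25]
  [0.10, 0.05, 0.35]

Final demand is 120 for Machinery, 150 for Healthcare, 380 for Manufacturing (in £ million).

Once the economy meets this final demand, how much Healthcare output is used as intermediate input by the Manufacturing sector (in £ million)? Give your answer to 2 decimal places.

I − A =
  [   0.60    -0.10    -0.20]
  [  -0.35     0.90    -0.25]
  [  -0.10    -0.05     0.65]
Cofactors of I−A, C_ij = (−1)^(i+j)·(minor ij) (rows/columns in the sector order above):
  C_11 = (0.90)(0.65) − (-0.25)(-0.05) = 0.5725
  C_12 = −[(-0.35)(0.65) − (-0.25)(-0.10)] = 0.2525
  C_13 = (-0.35)(-0.05) − (0.90)(-0.10) = 0.1075
  C_21 = −[(-0.10)(0.65) − (-0.20)(-0.05)] = 0.0750
  C_22 = (0.60)(0.65) − (-0.20)(-0.10) = 0.3700
  C_23 = −[(0.60)(-0.05) − (-0.10)(-0.10)] = 0.0400
  C_31 = (-0.10)(-0.25) − (-0.20)(0.90) = 0.2050
  C_32 = −[(0.60)(-0.25) − (-0.20)(-0.35)] = 0.2200
  C_33 = (0.60)(0.90) − (-0.10)(-0.35) = 0.5050
det(I−A) = Σ_j (I−A)_1j·C_1j = (0.60)(0.5725) + (-0.10)(0.2525) + (-0.20)(0.1075) = 0.29675
adj(I−A) = Cᵀ =
  [ 0.5725   0.0750   0.2050]
  [ 0.2525   0.3700   0.2200]
  [ 0.1075   0.0400   0.5050]
(I − A)⁻¹ = adj(I−A) / det(I−A) ≈
  [   1.9292     0.2527     0.6908]
  [   0.8509     1.2468     0.7414]
  [   0.3623     0.1348     1.7018]
First solve x = (I − A)⁻¹ d = adj(I−A)·d / det(I−A); in particular x_3 = (0.1075·120 + 0.0400·150 + 0.5050·380) / 0.29675 = 210.80 / 0.29675 ≈ 710.3623.
Intermediate flow from 2 to 3: z_23 = a_23 · x_3 = 0.25 × 210.80 / 0.29675 = 52.70 / 0.29675 ≈ 177.59.

z_23 = 177.59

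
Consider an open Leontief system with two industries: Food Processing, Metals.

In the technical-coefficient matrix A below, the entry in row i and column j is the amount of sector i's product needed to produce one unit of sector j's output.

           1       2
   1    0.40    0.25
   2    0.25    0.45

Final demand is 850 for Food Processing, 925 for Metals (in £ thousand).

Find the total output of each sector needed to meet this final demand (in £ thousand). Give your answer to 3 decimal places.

x_1 = 2612.150, x_2 = 2869.159

I − A =
  [   0.60    -0.25]
  [  -0.25     0.55]
det(I−A) = (0.60)(0.55) − (-0.25)(-0.25) = 0.2675
adj(I−A) = [[0.55, 0.25], [0.25, 0.60]]
(I − A)⁻¹ = adj(I−A) / det(I−A) ≈
  [   2.0561     0.9346]
  [   0.9346     2.2430]
x = (I − A)⁻¹ d = adj(I−A)·d / det(I−A), with det(I−A) = 0.2675:
  x_1 = (0.55·850 + 0.25·925) / 0.2675 = 698.75 / 0.2675 ≈ 2612.150
  x_2 = (0.25·850 + 0.60·925) / 0.2675 = 767.50 / 0.2675 ≈ 2869.159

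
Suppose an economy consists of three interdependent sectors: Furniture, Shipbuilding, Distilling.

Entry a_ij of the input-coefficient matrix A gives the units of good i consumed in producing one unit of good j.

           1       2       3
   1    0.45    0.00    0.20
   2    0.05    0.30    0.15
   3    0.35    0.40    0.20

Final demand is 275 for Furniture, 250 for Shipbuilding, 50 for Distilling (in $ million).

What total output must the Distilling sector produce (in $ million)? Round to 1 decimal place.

I − A =
  [   0.55     0.00    -0.20]
  [  -0.05     0.70    -0.15]
  [  -0.35    -0.40     0.80]
Cofactors of I−A, C_ij = (−1)^(i+j)·(minor ij) (rows/columns in the sector order above):
  C_11 = (0.70)(0.80) − (-0.15)(-0.40) = 0.5000
  C_12 = −[(-0.05)(0.80) − (-0.15)(-0.35)] = 0.0925
  C_13 = (-0.05)(-0.40) − (0.70)(-0.35) = 0.2650
  C_21 = −[(0.00)(0.80) − (-0.20)(-0.40)] = 0.0800
  C_22 = (0.55)(0.80) − (-0.20)(-0.35) = 0.3700
  C_23 = −[(0.55)(-0.40) − (0.00)(-0.35)] = 0.2200
  C_31 = (0.00)(-0.15) − (-0.20)(0.70) = 0.1400
  C_32 = −[(0.55)(-0.15) − (-0.20)(-0.05)] = 0.0925
  C_33 = (0.55)(0.70) − (0.00)(-0.05) = 0.3850
det(I−A) = Σ_j (I−A)_1j·C_1j = (0.55)(0.5000) + (0.00)(0.0925) + (-0.20)(0.2650) = 0.2220
adj(I−A) = Cᵀ =
  [ 0.5000   0.0800   0.1400]
  [ 0.0925   0.3700   0.0925]
  [ 0.2650   0.2200   0.3850]
(I − A)⁻¹ = adj(I−A) / det(I−A) ≈
  [   2.2523     0.3604     0.6306]
  [   0.4167     1.6667     0.4167]
  [   1.1937     0.9910     1.7342]
x = (I − A)⁻¹ d = adj(I−A)·d / det(I−A), with det(I−A) = 0.2220:
  x_1 = (0.5000·275 + 0.0800·250 + 0.1400·50) / 0.2220 = 164.50 / 0.2220 ≈ 741.0
  x_2 = (0.0925·275 + 0.3700·250 + 0.0925·50) / 0.2220 = 122.5625 / 0.2220 ≈ 552.1
  x_3 = (0.2650·275 + 0.2200·250 + 0.3850·50) / 0.2220 = 147.125 / 0.2220 ≈ 662.7

x_3 = 662.7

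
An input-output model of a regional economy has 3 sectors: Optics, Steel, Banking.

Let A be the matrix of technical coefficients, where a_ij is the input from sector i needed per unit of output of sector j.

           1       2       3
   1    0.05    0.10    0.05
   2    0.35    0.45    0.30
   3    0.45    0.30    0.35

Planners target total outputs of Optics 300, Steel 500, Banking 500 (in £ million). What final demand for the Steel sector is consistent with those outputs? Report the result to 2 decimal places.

d_2 = 20.00

I − A =
  [   0.95    -0.10    -0.05]
  [  -0.35     0.55    -0.30]
  [  -0.45    -0.30     0.65]
d = (I − A) x:
  d_1 = (+0.95)·300 + (-0.10)·500 + (-0.05)·500 = 210.00
  d_2 = (-0.35)·300 + (+0.55)·500 + (-0.30)·500 = 20.00
  d_3 = (-0.45)·300 + (-0.30)·500 + (+0.65)·500 = 40.00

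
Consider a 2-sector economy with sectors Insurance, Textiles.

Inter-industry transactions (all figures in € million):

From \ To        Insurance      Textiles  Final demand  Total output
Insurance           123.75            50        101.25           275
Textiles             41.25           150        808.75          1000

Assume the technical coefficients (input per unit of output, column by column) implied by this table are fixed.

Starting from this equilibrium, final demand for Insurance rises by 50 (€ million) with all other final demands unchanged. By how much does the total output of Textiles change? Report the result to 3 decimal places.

Technical coefficients a_ij = z_ij / X_j:
  a_11 = 123.75/275 = 0.45, a_21 = 41.25/275 = 0.15
  a_12 = 50/1000 = 0.05, a_22 = 150/1000 = 0.15
I − A =
  [   0.55    -0.05]
  [  -0.15     0.85]
det(I−A) = (0.55)(0.85) − (-0.05)(-0.15) = 0.4600
adj(I−A) = [[0.85, 0.05], [0.15, 0.55]]
(I − A)⁻¹ = adj(I−A) / det(I−A) ≈
  [   1.8478     0.1087]
  [   0.3261     1.1957]
Δx = (I − A)⁻¹ Δd with Δd having +50 in the Insurance component and 0 elsewhere.
So Δx_2 = L_21 · (+50), where L_21 = adj(I−A)_21 / det(I−A) = 0.15 / 0.4600.
Δx_2 = 0.15 × (+50) / 0.4600 = 7.50 / 0.4600 ≈ 16.304.

Δx_2 = 16.304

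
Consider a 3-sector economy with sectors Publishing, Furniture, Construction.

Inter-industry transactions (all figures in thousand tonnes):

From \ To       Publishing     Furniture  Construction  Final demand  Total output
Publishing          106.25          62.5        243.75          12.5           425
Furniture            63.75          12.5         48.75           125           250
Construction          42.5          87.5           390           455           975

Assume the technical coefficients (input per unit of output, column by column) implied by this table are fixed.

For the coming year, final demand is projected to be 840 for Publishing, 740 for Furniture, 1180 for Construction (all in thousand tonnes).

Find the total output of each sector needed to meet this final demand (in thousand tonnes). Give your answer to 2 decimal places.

Technical coefficients a_ij = z_ij / X_j:
  a_11 = 106.25/425 = 0.25, a_21 = 63.75/425 = 0.15, a_31 = 42.5/425 = 0.10
  a_12 = 62.5/250 = 0.25, a_22 = 12.5/250 = 0.05, a_32 = 87.5/250 = 0.35
  a_13 = 243.75/975 = 0.25, a_23 = 48.75/975 = 0.05, a_33 = 390/975 = 0.40
I − A =
  [   0.75    -0.25    -0.25]
  [  -0.15     0.95    -0.05]
  [  -0.10    -0.35     0.60]
Cofactors of I−A, C_ij = (−1)^(i+j)·(minor ij) (rows/columns in the sector order above):
  C_11 = (0.95)(0.60) − (-0.05)(-0.35) = 0.5525
  C_12 = −[(-0.15)(0.60) − (-0.05)(-0.10)] = 0.0950
  C_13 = (-0.15)(-0.35) − (0.95)(-0.10) = 0.1475
  C_21 = −[(-0.25)(0.60) − (-0.25)(-0.35)] = 0.2375
  C_22 = (0.75)(0.60) − (-0.25)(-0.10) = 0.4250
  C_23 = −[(0.75)(-0.35) − (-0.25)(-0.10)] = 0.2875
  C_31 = (-0.25)(-0.05) − (-0.25)(0.95) = 0.2500
  C_32 = −[(0.75)(-0.05) − (-0.25)(-0.15)] = 0.0750
  C_33 = (0.75)(0.95) − (-0.25)(-0.15) = 0.6750
det(I−A) = Σ_j (I−A)_1j·C_1j = (0.75)(0.5525) + (-0.25)(0.0950) + (-0.25)(0.1475) = 0.35375
adj(I−A) = Cᵀ =
  [ 0.5525   0.2375   0.2500]
  [ 0.0950   0.4250   0.0750]
  [ 0.1475   0.2875   0.6750]
(I − A)⁻¹ = adj(I−A) / det(I−A) ≈
  [   1.5618     0.6714     0.7067]
  [   0.2686     1.2014     0.2120]
  [   0.4170     0.8127     1.9081]
x = (I − A)⁻¹ d = adj(I−A)·d / det(I−A), with det(I−A) = 0.35375:
  x_1 = (0.5525·840 + 0.2375·740 + 0.2500·1180) / 0.35375 = 934.85 / 0.35375 ≈ 2642.69
  x_2 = (0.0950·840 + 0.4250·740 + 0.0750·1180) / 0.35375 = 482.80 / 0.35375 ≈ 1364.81
  x_3 = (0.1475·840 + 0.2875·740 + 0.6750·1180) / 0.35375 = 1133.15 / 0.35375 ≈ 3203.25

x_1 = 2642.69, x_2 = 1364.81, x_3 = 3203.25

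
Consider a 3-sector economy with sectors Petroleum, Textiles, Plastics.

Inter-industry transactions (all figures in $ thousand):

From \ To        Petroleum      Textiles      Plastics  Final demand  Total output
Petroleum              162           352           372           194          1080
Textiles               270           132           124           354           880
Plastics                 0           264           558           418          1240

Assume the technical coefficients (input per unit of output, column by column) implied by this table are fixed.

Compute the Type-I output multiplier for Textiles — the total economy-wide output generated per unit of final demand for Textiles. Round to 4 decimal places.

m_2 = 3.5074

Technical coefficients a_ij = z_ij / X_j:
  a_11 = 162/1080 = 0.15, a_21 = 270/1080 = 0.25, a_31 = 0/1080 = 0.00
  a_12 = 352/880 = 0.40, a_22 = 132/880 = 0.15, a_32 = 264/880 = 0.30
  a_13 = 372/1240 = 0.30, a_23 = 124/1240 = 0.10, a_33 = 558/1240 = 0.45
I − A =
  [   0.85    -0.40    -0.30]
  [  -0.25     0.85    -0.10]
  [   0.00    -0.30     0.55]
Cofactors of I−A, C_ij = (−1)^(i+j)·(minor ij) (rows/columns in the sector order above):
  C_11 = (0.85)(0.55) − (-0.10)(-0.30) = 0.4375
  C_12 = −[(-0.25)(0.55) − (-0.10)(0.00)] = 0.1375
  C_13 = (-0.25)(-0.30) − (0.85)(0.00) = 0.0750
  C_21 = −[(-0.40)(0.55) − (-0.30)(-0.30)] = 0.3100
  C_22 = (0.85)(0.55) − (-0.30)(0.00) = 0.4675
  C_23 = −[(0.85)(-0.30) − (-0.40)(0.00)] = 0.2550
  C_31 = (-0.40)(-0.10) − (-0.30)(0.85) = 0.2950
  C_32 = −[(0.85)(-0.10) − (-0.30)(-0.25)] = 0.1600
  C_33 = (0.85)(0.85) − (-0.40)(-0.25) = 0.6225
det(I−A) = Σ_j (I−A)_1j·C_1j = (0.85)(0.4375) + (-0.40)(0.1375) + (-0.30)(0.0750) = 0.294375
adj(I−A) = Cᵀ =
  [ 0.4375   0.3100   0.2950]
  [ 0.1375   0.4675   0.1600]
  [ 0.0750   0.2550   0.6225]
(I − A)⁻¹ = adj(I−A) / det(I−A) ≈
  [   1.48620     1.05308     1.00212]
  [   0.46709     1.58811     0.54352]
  [   0.25478     0.86624     2.11465]
The output multiplier for sector j is the column-j sum of the Leontief inverse (I − A)⁻¹ = adj(I−A) / det(I−A).
Column 2 of adj(I−A): (0.3100, 0.4675, 0.2550); det(I−A) = 0.294375.
m_2 = (0.3100 + 0.4675 + 0.2550) / 0.294375 = 1.0325 / 0.294375 ≈ 3.5074.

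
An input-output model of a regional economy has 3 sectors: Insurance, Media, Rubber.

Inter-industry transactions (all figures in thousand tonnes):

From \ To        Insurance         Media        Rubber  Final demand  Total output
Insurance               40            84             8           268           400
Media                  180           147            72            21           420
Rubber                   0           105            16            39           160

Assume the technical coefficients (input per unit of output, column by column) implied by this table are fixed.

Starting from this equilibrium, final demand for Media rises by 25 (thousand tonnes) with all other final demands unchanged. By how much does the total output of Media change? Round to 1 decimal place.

Technical coefficients a_ij = z_ij / X_j:
  a_II = 40/400 = 0.10, a_MI = 180/400 = 0.45, a_RI = 0/400 = 0.00
  a_IM = 84/420 = 0.20, a_MM = 147/420 = 0.35, a_RM = 105/420 = 0.25
  a_IR = 8/160 = 0.05, a_MR = 72/160 = 0.45, a_RR = 16/160 = 0.10
I − A =
  [   0.90    -0.20    -0.05]
  [  -0.45     0.65    -0.45]
  [   0.00    -0.25     0.90]
Cofactors of I−A, C_ij = (−1)^(i+j)·(minor ij) (rows/columns in the sector order above):
  C_11 = (0.65)(0.90) − (-0.45)(-0.25) = 0.4725
  C_12 = −[(-0.45)(0.90) − (-0.45)(0.00)] = 0.4050
  C_13 = (-0.45)(-0.25) − (0.65)(0.00) = 0.1125
  C_21 = −[(-0.20)(0.90) − (-0.05)(-0.25)] = 0.1925
  C_22 = (0.90)(0.90) − (-0.05)(0.00) = 0.8100
  C_23 = −[(0.90)(-0.25) − (-0.20)(0.00)] = 0.2250
  C_31 = (-0.20)(-0.45) − (-0.05)(0.65) = 0.1225
  C_32 = −[(0.90)(-0.45) − (-0.05)(-0.45)] = 0.4275
  C_33 = (0.90)(0.65) − (-0.20)(-0.45) = 0.4950
det(I−A) = Σ_j (I−A)_1j·C_1j = (0.90)(0.4725) + (-0.20)(0.4050) + (-0.05)(0.1125) = 0.338625
adj(I−A) = Cᵀ =
  [ 0.4725   0.1925   0.1225]
  [ 0.4050   0.8100   0.4275]
  [ 0.1125   0.2250   0.4950]
(I − A)⁻¹ = adj(I−A) / det(I−A) ≈
  [   1.3953     0.5685     0.3618]
  [   1.1960     2.3920     1.2625]
  [   0.3322     0.6645     1.4618]
Δx = (I − A)⁻¹ Δd with Δd having +25 in the Media component and 0 elsewhere.
So Δx_M = L_MM · (+25), where L_MM = adj(I−A)_MM / det(I−A) = 0.8100 / 0.338625.
Δx_M = 0.8100 × (+25) / 0.338625 = 20.25 / 0.338625 ≈ 59.8.

Δx_M = 59.8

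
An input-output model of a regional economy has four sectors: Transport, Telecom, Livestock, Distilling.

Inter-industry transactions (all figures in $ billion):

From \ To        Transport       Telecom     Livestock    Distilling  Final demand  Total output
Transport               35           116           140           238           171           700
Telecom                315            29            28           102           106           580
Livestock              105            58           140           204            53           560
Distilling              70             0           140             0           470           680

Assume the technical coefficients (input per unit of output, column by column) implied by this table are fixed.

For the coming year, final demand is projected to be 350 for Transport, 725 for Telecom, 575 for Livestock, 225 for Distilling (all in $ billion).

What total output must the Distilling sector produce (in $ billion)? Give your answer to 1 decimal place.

Technical coefficients a_ij = z_ij / X_j:
  a_11 = 35/700 = 0.05, a_21 = 315/700 = 0.45, a_31 = 105/700 = 0.15, a_41 = 70/700 = 0.10
  a_12 = 116/580 = 0.20, a_22 = 29/580 = 0.05, a_32 = 58/580 = 0.10, a_42 = 0/580 = 0.00
  a_13 = 140/560 = 0.25, a_23 = 28/560 = 0.05, a_33 = 140/560 = 0.25, a_43 = 140/560 = 0.25
  a_14 = 238/680 = 0.35, a_24 = 102/680 = 0.15, a_34 = 204/680 = 0.30, a_44 = 0/680 = 0.00
I − A =
  [   0.95    -0.20    -0.25    -0.35]
  [  -0.45     0.95    -0.05    -0.15]
  [  -0.15    -0.10     0.75    -0.30]
  [  -0.10     0.00    -0.25     1.00]
Compute the cofactors C_ij = (−1)^(i+j)·(3×3 minor ij) of I−A; the adjugate is their transpose:
adj(I−A) = Cᵀ =
  [ 0.632500   0.168750   0.338125   0.348125]
  [ 0.329625   0.556875   0.237000   0.270000]
  [ 0.217500   0.127500   0.776250   0.328125]
  [ 0.117625   0.048750   0.227875   0.556250]
det(I−A) = Σ_j (I−A)_1j·C_1j = (0.95)(0.632500) + (-0.20)(0.329625) + (-0.25)(0.217500) + (-0.35)(0.117625) = 0.43940625
(I − A)⁻¹ = adj(I−A) / det(I−A) ≈
  [   1.4394     0.3840     0.7695     0.7923]
  [   0.7502     1.2673     0.5394     0.6145]
  [   0.4950     0.2902     1.7666     0.7467]
  [   0.2677     0.1109     0.5186     1.2659]
x = (I − A)⁻¹ d = adj(I−A)·d / det(I−A), with det(I−A) = 0.43940625:
  x_1 = (0.632500·350 + 0.168750·725 + 0.338125·575 + 0.348125·225) / 0.43940625 = 616.46875 / 0.43940625 ≈ 1403.0
  x_2 = (0.329625·350 + 0.556875·725 + 0.237000·575 + 0.270000·225) / 0.43940625 = 716.128125 / 0.43940625 ≈ 1629.8
  x_3 = (0.217500·350 + 0.127500·725 + 0.776250·575 + 0.328125·225) / 0.43940625 = 688.734375 / 0.43940625 ≈ 1567.4
  x_4 = (0.117625·350 + 0.048750·725 + 0.227875·575 + 0.556250·225) / 0.43940625 = 332.696875 / 0.43940625 ≈ 757.2

x_4 = 757.2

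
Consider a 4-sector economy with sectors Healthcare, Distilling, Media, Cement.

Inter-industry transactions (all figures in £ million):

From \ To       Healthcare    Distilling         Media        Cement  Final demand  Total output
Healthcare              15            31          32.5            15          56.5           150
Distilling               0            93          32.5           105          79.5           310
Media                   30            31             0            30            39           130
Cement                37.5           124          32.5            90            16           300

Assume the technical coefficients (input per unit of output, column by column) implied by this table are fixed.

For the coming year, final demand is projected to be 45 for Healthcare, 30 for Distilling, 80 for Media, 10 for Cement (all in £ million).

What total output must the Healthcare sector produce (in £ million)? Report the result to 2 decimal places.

Technical coefficients a_ij = z_ij / X_j:
  a_11 = 15/150 = 0.10, a_21 = 0/150 = 0.00, a_31 = 30/150 = 0.20, a_41 = 37.5/150 = 0.25
  a_12 = 31/310 = 0.10, a_22 = 93/310 = 0.30, a_32 = 31/310 = 0.10, a_42 = 124/310 = 0.40
  a_13 = 32.5/130 = 0.25, a_23 = 32.5/130 = 0.25, a_33 = 0/130 = 0.00, a_43 = 32.5/130 = 0.25
  a_14 = 15/300 = 0.05, a_24 = 105/300 = 0.35, a_34 = 30/300 = 0.10, a_44 = 90/300 = 0.30
I − A =
  [   0.90    -0.10    -0.25    -0.05]
  [   0.00     0.70    -0.25    -0.35]
  [  -0.20    -0.10     1.00    -0.10]
  [  -0.25    -0.40    -0.25     0.70]
Compute the cofactors C_ij = (−1)^(i+j)·(3×3 minor ij) of I−A; the adjugate is their transpose:
adj(I−A) = Cᵀ =
  [ 0.29625   0.11625   0.12750   0.09750]
  [ 0.14625   0.55125   0.25500   0.32250]
  [ 0.09625   0.11825   0.29750   0.10850]
  [ 0.22375   0.39875   0.29750   0.56750]
det(I−A) = Σ_j (I−A)_1j·C_1j = (0.90)(0.29625) + (-0.10)(0.14625) + (-0.25)(0.09625) + (-0.05)(0.22375) = 0.21675
(I − A)⁻¹ = adj(I−A) / det(I−A) ≈
  [   1.3668     0.5363     0.5882     0.4498]
  [   0.6747     2.5433     1.1765     1.4879]
  [   0.4441     0.5456     1.3725     0.5006]
  [   1.0323     1.8397     1.3725     2.6182]
x = (I − A)⁻¹ d = adj(I−A)·d / det(I−A), with det(I−A) = 0.21675:
  x_1 = (0.29625·45 + 0.11625·30 + 0.12750·80 + 0.09750·10) / 0.21675 = 27.99375 / 0.21675 ≈ 129.15
  x_2 = (0.14625·45 + 0.55125·30 + 0.25500·80 + 0.32250·10) / 0.21675 = 46.74375 / 0.21675 ≈ 215.66
  x_3 = (0.09625·45 + 0.11825·30 + 0.29750·80 + 0.10850·10) / 0.21675 = 32.76375 / 0.21675 ≈ 151.16
  x_4 = (0.22375·45 + 0.39875·30 + 0.29750·80 + 0.56750·10) / 0.21675 = 51.50625 / 0.21675 ≈ 237.63

x_1 = 129.15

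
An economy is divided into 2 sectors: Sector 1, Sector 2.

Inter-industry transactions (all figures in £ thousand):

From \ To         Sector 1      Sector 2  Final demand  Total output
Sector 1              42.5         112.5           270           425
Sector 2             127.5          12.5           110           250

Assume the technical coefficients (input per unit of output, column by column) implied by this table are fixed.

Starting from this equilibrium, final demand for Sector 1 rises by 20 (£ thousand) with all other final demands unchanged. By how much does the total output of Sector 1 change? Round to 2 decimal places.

Technical coefficients a_ij = z_ij / X_j:
  a_11 = 42.5/425 = 0.10, a_21 = 127.5/425 = 0.30
  a_12 = 112.5/250 = 0.45, a_22 = 12.5/250 = 0.05
I − A =
  [   0.90    -0.45]
  [  -0.30     0.95]
det(I−A) = (0.90)(0.95) − (-0.45)(-0.30) = 0.7200
adj(I−A) = [[0.95, 0.45], [0.30, 0.90]]
(I − A)⁻¹ = adj(I−A) / det(I−A) ≈
  [   1.3194     0.6250]
  [   0.4167     1.2500]
Δx = (I − A)⁻¹ Δd with Δd having +20 in the Sector 1 component and 0 elsewhere.
So Δx_1 = L_11 · (+20), where L_11 = adj(I−A)_11 / det(I−A) = 0.95 / 0.7200.
Δx_1 = 0.95 × (+20) / 0.7200 = 19.00 / 0.7200 ≈ 26.39.

Δx_1 = 26.39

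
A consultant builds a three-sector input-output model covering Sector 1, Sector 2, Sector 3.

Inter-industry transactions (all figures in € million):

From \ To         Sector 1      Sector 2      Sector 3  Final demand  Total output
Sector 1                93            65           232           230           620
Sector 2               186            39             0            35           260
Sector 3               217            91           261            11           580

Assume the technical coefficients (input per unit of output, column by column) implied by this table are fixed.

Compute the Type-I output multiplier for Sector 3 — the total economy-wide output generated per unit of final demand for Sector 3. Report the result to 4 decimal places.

Technical coefficients a_ij = z_ij / X_j:
  a_11 = 93/620 = 0.15, a_21 = 186/620 = 0.30, a_31 = 217/620 = 0.35
  a_12 = 65/260 = 0.25, a_22 = 39/260 = 0.15, a_32 = 91/260 = 0.35
  a_13 = 232/580 = 0.40, a_23 = 0/580 = 0.00, a_33 = 261/580 = 0.45
I − A =
  [   0.85    -0.25    -0.40]
  [  -0.30     0.85     0.00]
  [  -0.35    -0.35     0.55]
Cofactors of I−A, C_ij = (−1)^(i+j)·(minor ij) (rows/columns in the sector order above):
  C_11 = (0.85)(0.55) − (0.00)(-0.35) = 0.4675
  C_12 = −[(-0.30)(0.55) − (0.00)(-0.35)] = 0.1650
  C_13 = (-0.30)(-0.35) − (0.85)(-0.35) = 0.4025
  C_21 = −[(-0.25)(0.55) − (-0.40)(-0.35)] = 0.2775
  C_22 = (0.85)(0.55) − (-0.40)(-0.35) = 0.3275
  C_23 = −[(0.85)(-0.35) − (-0.25)(-0.35)] = 0.3850
  C_31 = (-0.25)(0.00) − (-0.40)(0.85) = 0.3400
  C_32 = −[(0.85)(0.00) − (-0.40)(-0.30)] = 0.1200
  C_33 = (0.85)(0.85) − (-0.25)(-0.30) = 0.6475
det(I−A) = Σ_j (I−A)_1j·C_1j = (0.85)(0.4675) + (-0.25)(0.1650) + (-0.40)(0.4025) = 0.195125
adj(I−A) = Cᵀ =
  [ 0.4675   0.2775   0.3400]
  [ 0.1650   0.3275   0.1200]
  [ 0.4025   0.3850   0.6475]
(I − A)⁻¹ = adj(I−A) / det(I−A) ≈
  [   2.39590     1.42217     1.74247]
  [   0.84561     1.67841     0.61499]
  [   2.06278     1.97309     3.31839]
The output multiplier for sector j is the column-j sum of the Leontief inverse (I − A)⁻¹ = adj(I−A) / det(I−A).
Column 3 of adj(I−A): (0.3400, 0.1200, 0.6475); det(I−A) = 0.195125.
m_3 = (0.3400 + 0.1200 + 0.6475) / 0.195125 = 1.1075 / 0.195125 ≈ 5.6758.

m_3 = 5.6758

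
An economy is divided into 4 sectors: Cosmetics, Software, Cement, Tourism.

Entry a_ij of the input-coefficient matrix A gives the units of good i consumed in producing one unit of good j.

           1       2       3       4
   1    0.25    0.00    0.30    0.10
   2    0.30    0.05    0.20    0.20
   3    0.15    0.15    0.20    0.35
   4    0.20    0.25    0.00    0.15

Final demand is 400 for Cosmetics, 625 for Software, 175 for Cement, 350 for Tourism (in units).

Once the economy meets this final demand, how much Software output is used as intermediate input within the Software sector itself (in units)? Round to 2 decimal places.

I − A =
  [   0.75     0.00    -0.30    -0.10]
  [  -0.30     0.95    -0.20    -0.20]
  [  -0.15    -0.15     0.80    -0.35]
  [  -0.20    -0.25     0.00     0.85]
Compute the cofactors C_ij = (−1)^(i+j)·(3×3 minor ij) of I−A; the adjugate is their transpose:
adj(I−A) = Cᵀ =
  [ 0.563000   0.084500   0.232250   0.181750]
  [ 0.275500   0.434750   0.212000   0.222000]
  [ 0.250625   0.162000   0.541625   0.290625]
  [ 0.213500   0.147750   0.117000   0.491250]
det(I−A) = Σ_j (I−A)_1j·C_1j = (0.75)(0.563000) + (0.00)(0.275500) + (-0.30)(0.250625) + (-0.10)(0.213500) = 0.3257125
(I − A)⁻¹ = adj(I−A) / det(I−A) ≈
  [   1.7285     0.2594     0.7131     0.5580]
  [   0.8458     1.3348     0.6509     0.6816]
  [   0.7695     0.4974     1.6629     0.8923]
  [   0.6555     0.4536     0.3592     1.5082]
First solve x = (I − A)⁻¹ d = adj(I−A)·d / det(I−A); in particular x_2 = (0.275500·400 + 0.434750·625 + 0.212000·175 + 0.222000·350) / 0.3257125 = 496.71875 / 0.3257125 ≈ 1525.0221.
Intermediate flow from 2 to 2: z_22 = a_22 · x_2 = 0.05 × 496.71875 / 0.3257125 = 24.8359375 / 0.3257125 ≈ 76.25.

z_22 = 76.25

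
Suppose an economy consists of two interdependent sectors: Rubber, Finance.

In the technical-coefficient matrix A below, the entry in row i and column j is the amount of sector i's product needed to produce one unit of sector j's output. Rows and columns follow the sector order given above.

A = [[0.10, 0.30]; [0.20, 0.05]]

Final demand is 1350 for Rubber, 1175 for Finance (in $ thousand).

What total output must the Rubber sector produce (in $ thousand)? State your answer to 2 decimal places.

x_R = 2056.60

I − A =
  [   0.90    -0.30]
  [  -0.20     0.95]
det(I−A) = (0.90)(0.95) − (-0.30)(-0.20) = 0.7950
adj(I−A) = [[0.95, 0.30], [0.20, 0.90]]
(I − A)⁻¹ = adj(I−A) / det(I−A) ≈
  [   1.1950     0.3774]
  [   0.2516     1.1321]
x = (I − A)⁻¹ d = adj(I−A)·d / det(I−A), with det(I−A) = 0.7950:
  x_R = (0.95·1350 + 0.30·1175) / 0.7950 = 1635.00 / 0.7950 ≈ 2056.60
  x_F = (0.20·1350 + 0.90·1175) / 0.7950 = 1327.50 / 0.7950 ≈ 1669.81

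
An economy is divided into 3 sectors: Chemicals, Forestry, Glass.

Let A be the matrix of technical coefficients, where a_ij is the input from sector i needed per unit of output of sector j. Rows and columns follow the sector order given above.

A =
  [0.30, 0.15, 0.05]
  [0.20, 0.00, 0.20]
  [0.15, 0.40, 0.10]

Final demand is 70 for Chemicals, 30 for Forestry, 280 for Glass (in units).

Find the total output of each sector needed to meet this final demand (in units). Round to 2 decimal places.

I − A =
  [   0.70    -0.15    -0.05]
  [  -0.20     1.00    -0.20]
  [  -0.15    -0.40     0.90]
Cofactors of I−A, C_ij = (−1)^(i+j)·(minor ij) (rows/columns in the sector order above):
  C_11 = (1.00)(0.90) − (-0.20)(-0.40) = 0.8200
  C_12 = −[(-0.20)(0.90) − (-0.20)(-0.15)] = 0.2100
  C_13 = (-0.20)(-0.40) − (1.00)(-0.15) = 0.2300
  C_21 = −[(-0.15)(0.90) − (-0.05)(-0.40)] = 0.1550
  C_22 = (0.70)(0.90) − (-0.05)(-0.15) = 0.6225
  C_23 = −[(0.70)(-0.40) − (-0.15)(-0.15)] = 0.3025
  C_31 = (-0.15)(-0.20) − (-0.05)(1.00) = 0.0800
  C_32 = −[(0.70)(-0.20) − (-0.05)(-0.20)] = 0.1500
  C_33 = (0.70)(1.00) − (-0.15)(-0.20) = 0.6700
det(I−A) = Σ_j (I−A)_1j·C_1j = (0.70)(0.8200) + (-0.15)(0.2100) + (-0.05)(0.2300) = 0.5310
adj(I−A) = Cᵀ =
  [ 0.8200   0.1550   0.0800]
  [ 0.2100   0.6225   0.1500]
  [ 0.2300   0.3025   0.6700]
(I − A)⁻¹ = adj(I−A) / det(I−A) ≈
  [   1.5443     0.2919     0.1507]
  [   0.3955     1.1723     0.2825]
  [   0.4331     0.5697     1.2618]
x = (I − A)⁻¹ d = adj(I−A)·d / det(I−A), with det(I−A) = 0.5310:
  x_1 = (0.8200·70 + 0.1550·30 + 0.0800·280) / 0.5310 = 84.45 / 0.5310 ≈ 159.04
  x_2 = (0.2100·70 + 0.6225·30 + 0.1500·280) / 0.5310 = 75.375 / 0.5310 ≈ 141.95
  x_3 = (0.2300·70 + 0.3025·30 + 0.6700·280) / 0.5310 = 212.775 / 0.5310 ≈ 400.71

x_1 = 159.04, x_2 = 141.95, x_3 = 400.71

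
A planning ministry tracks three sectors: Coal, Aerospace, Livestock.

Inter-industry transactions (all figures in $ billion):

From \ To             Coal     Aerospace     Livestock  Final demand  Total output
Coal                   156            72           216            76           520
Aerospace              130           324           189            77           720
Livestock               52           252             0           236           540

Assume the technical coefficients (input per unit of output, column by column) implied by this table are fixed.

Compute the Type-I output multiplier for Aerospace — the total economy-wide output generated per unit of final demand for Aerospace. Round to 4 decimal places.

m_2 = 5.4035

Technical coefficients a_ij = z_ij / X_j:
  a_11 = 156/520 = 0.30, a_21 = 130/520 = 0.25, a_31 = 52/520 = 0.10
  a_12 = 72/720 = 0.10, a_22 = 324/720 = 0.45, a_32 = 252/720 = 0.35
  a_13 = 216/540 = 0.40, a_23 = 189/540 = 0.35, a_33 = 0/540 = 0.00
I − A =
  [   0.70    -0.10    -0.40]
  [  -0.25     0.55    -0.35]
  [  -0.10    -0.35     1.00]
Cofactors of I−A, C_ij = (−1)^(i+j)·(minor ij) (rows/columns in the sector order above):
  C_11 = (0.55)(1.00) − (-0.35)(-0.35) = 0.4275
  C_12 = −[(-0.25)(1.00) − (-0.35)(-0.10)] = 0.2850
  C_13 = (-0.25)(-0.35) − (0.55)(-0.10) = 0.1425
  C_21 = −[(-0.10)(1.00) − (-0.40)(-0.35)] = 0.2400
  C_22 = (0.70)(1.00) − (-0.40)(-0.10) = 0.6600
  C_23 = −[(0.70)(-0.35) − (-0.10)(-0.10)] = 0.2550
  C_31 = (-0.10)(-0.35) − (-0.40)(0.55) = 0.2550
  C_32 = −[(0.70)(-0.35) − (-0.40)(-0.25)] = 0.3450
  C_33 = (0.70)(0.55) − (-0.10)(-0.25) = 0.3600
det(I−A) = Σ_j (I−A)_1j·C_1j = (0.70)(0.4275) + (-0.10)(0.2850) + (-0.40)(0.1425) = 0.21375
adj(I−A) = Cᵀ =
  [ 0.4275   0.2400   0.2550]
  [ 0.2850   0.6600   0.3450]
  [ 0.1425   0.2550   0.3600]
(I − A)⁻¹ = adj(I−A) / det(I−A) ≈
  [   2.00000     1.12281     1.19298]
  [   1.33333     3.08772     1.61404]
  [   0.66667     1.19298     1.68421]
The output multiplier for sector j is the column-j sum of the Leontief inverse (I − A)⁻¹ = adj(I−A) / det(I−A).
Column 2 of adj(I−A): (0.2400, 0.6600, 0.2550); det(I−A) = 0.21375.
m_2 = (0.2400 + 0.6600 + 0.2550) / 0.21375 = 1.155 / 0.21375 ≈ 5.4035.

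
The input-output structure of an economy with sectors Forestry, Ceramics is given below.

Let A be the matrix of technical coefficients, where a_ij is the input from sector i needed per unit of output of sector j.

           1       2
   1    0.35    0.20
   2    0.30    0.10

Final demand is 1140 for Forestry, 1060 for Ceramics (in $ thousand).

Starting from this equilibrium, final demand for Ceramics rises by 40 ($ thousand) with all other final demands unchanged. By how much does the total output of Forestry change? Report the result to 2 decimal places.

I − A =
  [   0.65    -0.20]
  [  -0.30     0.90]
det(I−A) = (0.65)(0.90) − (-0.20)(-0.30) = 0.5250
adj(I−A) = [[0.90, 0.20], [0.30, 0.65]]
(I − A)⁻¹ = adj(I−A) / det(I−A) ≈
  [   1.7143     0.3810]
  [   0.5714     1.2381]
Δx = (I − A)⁻¹ Δd with Δd having +40 in the Ceramics component and 0 elsewhere.
So Δx_1 = L_12 · (+40), where L_12 = adj(I−A)_12 / det(I−A) = 0.20 / 0.5250.
Δx_1 = 0.20 × (+40) / 0.5250 = 8.00 / 0.5250 ≈ 15.24.

Δx_1 = 15.24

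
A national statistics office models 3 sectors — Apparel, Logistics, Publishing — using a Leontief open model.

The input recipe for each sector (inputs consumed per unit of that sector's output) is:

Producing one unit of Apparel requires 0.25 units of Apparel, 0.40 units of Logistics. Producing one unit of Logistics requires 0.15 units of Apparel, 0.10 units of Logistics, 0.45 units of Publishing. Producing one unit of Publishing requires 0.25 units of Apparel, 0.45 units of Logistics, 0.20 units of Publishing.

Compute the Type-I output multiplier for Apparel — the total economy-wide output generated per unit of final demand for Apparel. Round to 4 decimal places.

m_1 = 3.4477

I − A =
  [   0.75    -0.15    -0.25]
  [  -0.40     0.90    -0.45]
  [   0.00    -0.45     0.80]
Cofactors of I−A, C_ij = (−1)^(i+j)·(minor ij) (rows/columns in the sector order above):
  C_11 = (0.90)(0.80) − (-0.45)(-0.45) = 0.5175
  C_12 = −[(-0.40)(0.80) − (-0.45)(0.00)] = 0.3200
  C_13 = (-0.40)(-0.45) − (0.90)(0.00) = 0.1800
  C_21 = −[(-0.15)(0.80) − (-0.25)(-0.45)] = 0.2325
  C_22 = (0.75)(0.80) − (-0.25)(0.00) = 0.6000
  C_23 = −[(0.75)(-0.45) − (-0.15)(0.00)] = 0.3375
  C_31 = (-0.15)(-0.45) − (-0.25)(0.90) = 0.2925
  C_32 = −[(0.75)(-0.45) − (-0.25)(-0.40)] = 0.4375
  C_33 = (0.75)(0.90) − (-0.15)(-0.40) = 0.6150
det(I−A) = Σ_j (I−A)_1j·C_1j = (0.75)(0.5175) + (-0.15)(0.3200) + (-0.25)(0.1800) = 0.295125
adj(I−A) = Cᵀ =
  [ 0.5175   0.2325   0.2925]
  [ 0.3200   0.6000   0.4375]
  [ 0.1800   0.3375   0.6150]
(I − A)⁻¹ = adj(I−A) / det(I−A) ≈
  [   1.75349     0.78780     0.99111]
  [   1.08429     2.03304     1.48242]
  [   0.60991     1.14358     2.08386]
The output multiplier for sector j is the column-j sum of the Leontief inverse (I − A)⁻¹ = adj(I−A) / det(I−A).
Column 1 of adj(I−A): (0.5175, 0.3200, 0.1800); det(I−A) = 0.295125.
m_1 = (0.5175 + 0.3200 + 0.1800) / 0.295125 = 1.0175 / 0.295125 ≈ 3.4477.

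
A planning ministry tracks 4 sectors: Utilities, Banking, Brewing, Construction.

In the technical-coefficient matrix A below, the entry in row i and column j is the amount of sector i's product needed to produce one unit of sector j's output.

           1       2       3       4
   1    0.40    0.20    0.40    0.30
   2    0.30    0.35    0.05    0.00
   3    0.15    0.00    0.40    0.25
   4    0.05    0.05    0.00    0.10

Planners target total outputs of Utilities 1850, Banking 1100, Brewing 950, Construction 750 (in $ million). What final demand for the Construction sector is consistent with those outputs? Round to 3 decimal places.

d_4 = 527.500

I − A =
  [   0.60    -0.20    -0.40    -0.30]
  [  -0.30     0.65    -0.05     0.00]
  [  -0.15     0.00     0.60    -0.25]
  [  -0.05    -0.05     0.00     0.90]
d = (I − A) x:
  d_1 = (+0.60)·1850 + (-0.20)·1100 + (-0.40)·950 + (-0.30)·750 = 285.000
  d_2 = (-0.30)·1850 + (+0.65)·1100 + (-0.05)·950 + (+0.00)·750 = 112.500
  d_3 = (-0.15)·1850 + (+0.00)·1100 + (+0.60)·950 + (-0.25)·750 = 105.000
  d_4 = (-0.05)·1850 + (-0.05)·1100 + (+0.00)·950 + (+0.90)·750 = 527.500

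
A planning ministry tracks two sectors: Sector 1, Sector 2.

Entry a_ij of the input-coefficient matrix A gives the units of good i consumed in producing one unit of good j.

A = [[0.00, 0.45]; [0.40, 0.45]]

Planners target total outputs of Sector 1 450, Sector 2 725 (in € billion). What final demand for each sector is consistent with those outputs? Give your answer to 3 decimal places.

I − A =
  [   1.00    -0.45]
  [  -0.40     0.55]
d = (I − A) x:
  d_1 = (+1.00)·450 + (-0.45)·725 = 123.750
  d_2 = (-0.40)·450 + (+0.55)·725 = 218.750

d_1 = 123.750, d_2 = 218.750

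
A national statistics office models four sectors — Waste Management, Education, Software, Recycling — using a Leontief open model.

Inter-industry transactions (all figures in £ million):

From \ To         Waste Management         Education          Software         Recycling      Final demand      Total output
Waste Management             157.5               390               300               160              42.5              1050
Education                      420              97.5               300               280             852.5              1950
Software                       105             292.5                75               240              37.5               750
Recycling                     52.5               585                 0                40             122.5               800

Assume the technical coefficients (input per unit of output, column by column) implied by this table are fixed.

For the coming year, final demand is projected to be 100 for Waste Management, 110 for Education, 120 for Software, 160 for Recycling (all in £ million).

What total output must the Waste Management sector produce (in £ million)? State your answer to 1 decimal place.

Technical coefficients a_ij = z_ij / X_j:
  a_11 = 157.5/1050 = 0.15, a_21 = 420/1050 = 0.40, a_31 = 105/1050 = 0.10, a_41 = 52.5/1050 = 0.05
  a_12 = 390/1950 = 0.20, a_22 = 97.5/1950 = 0.05, a_32 = 292.5/1950 = 0.15, a_42 = 585/1950 = 0.30
  a_13 = 300/750 = 0.40, a_23 = 300/750 = 0.40, a_33 = 75/750 = 0.10, a_43 = 0/750 = 0.00
  a_14 = 160/800 = 0.20, a_24 = 280/800 = 0.35, a_34 = 240/800 = 0.30, a_44 = 40/800 = 0.05
I − A =
  [   0.85    -0.20    -0.40    -0.20]
  [  -0.40     0.95    -0.40    -0.35]
  [  -0.10    -0.15     0.90    -0.30]
  [  -0.05    -0.30     0.00     0.95]
Compute the cofactors C_ij = (−1)^(i+j)·(3×3 minor ij) of I−A; the adjugate is their transpose:
adj(I−A) = Cᵀ =
  [ 0.624750   0.318000   0.419000   0.381000]
  [ 0.401750   0.673750   0.478000   0.483750]
  [ 0.189625   0.224125   0.564875   0.300875]
  [ 0.159750   0.229500   0.173000   0.533750]
det(I−A) = Σ_j (I−A)_1j·C_1j = (0.85)(0.624750) + (-0.20)(0.401750) + (-0.40)(0.189625) + (-0.20)(0.159750) = 0.3428875
(I − A)⁻¹ = adj(I−A) / det(I−A) ≈
  [   1.8220     0.9274     1.2220     1.1112]
  [   1.1717     1.9649     1.3940     1.4108]
  [   0.5530     0.6536     1.6474     0.8775]
  [   0.4659     0.6693     0.5045     1.5566]
x = (I − A)⁻¹ d = adj(I−A)·d / det(I−A), with det(I−A) = 0.3428875:
  x_1 = (0.624750·100 + 0.318000·110 + 0.419000·120 + 0.381000·160) / 0.3428875 = 208.695 / 0.3428875 ≈ 608.6
  x_2 = (0.401750·100 + 0.673750·110 + 0.478000·120 + 0.483750·160) / 0.3428875 = 249.0475 / 0.3428875 ≈ 726.3
  x_3 = (0.189625·100 + 0.224125·110 + 0.564875·120 + 0.300875·160) / 0.3428875 = 159.54125 / 0.3428875 ≈ 465.3
  x_4 = (0.159750·100 + 0.229500·110 + 0.173000·120 + 0.533750·160) / 0.3428875 = 147.38 / 0.3428875 ≈ 429.8

x_1 = 608.6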